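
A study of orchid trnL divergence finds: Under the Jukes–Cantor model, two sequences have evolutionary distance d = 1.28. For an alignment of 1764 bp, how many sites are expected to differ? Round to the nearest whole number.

Invert JC69: p = (3/4)(1 − e^(−4d/3)) = 0.75 × (1 − e^(-1.706667)) = 0.75 × (1 − 0.181470) = 0.613898.
Expected differing sites = pL ≈ 0.613898 × 1764 = 1082.916072 ≈ 1083.

1083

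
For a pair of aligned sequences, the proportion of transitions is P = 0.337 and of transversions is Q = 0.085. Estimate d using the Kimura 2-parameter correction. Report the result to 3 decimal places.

Under the Kimura two-parameter model, d = −½ ln(1 − 2P − Q) − ¼ ln(1 − 2Q).
1 − 2P − Q = 0.241, giving −½ ln(0.241) = 0.711479.
1 − 2Q = 0.83, giving −¼ ln(0.83) = 0.046582.
d = 0.711479 + 0.046582 = 0.758061.

0.758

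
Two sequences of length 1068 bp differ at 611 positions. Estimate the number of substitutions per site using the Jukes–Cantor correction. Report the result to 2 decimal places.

1.08

p = 611/1068 ≈ 0.572097.
d = −(3/4) ln(1 − 4p/3) = −0.75 ln(1 − 0.762796) = −0.75 ln(0.237204)
  = −0.75 × (-1.438835) = 1.079126 substitutions/site.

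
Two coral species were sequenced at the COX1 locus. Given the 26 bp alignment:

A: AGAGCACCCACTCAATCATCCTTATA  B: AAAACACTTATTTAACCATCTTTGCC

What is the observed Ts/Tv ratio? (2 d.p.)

Transitions are A↔G and C↔T; transversions are all other mismatches.
Transitions: 10. Transversions: 1.
R = 10/1 = 10.00.

10.00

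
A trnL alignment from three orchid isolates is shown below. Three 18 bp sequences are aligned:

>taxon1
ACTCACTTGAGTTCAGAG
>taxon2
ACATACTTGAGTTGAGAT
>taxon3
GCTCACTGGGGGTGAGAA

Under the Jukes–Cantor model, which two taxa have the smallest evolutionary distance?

taxon1–taxon2: 4/18 differ, p = 0.222, d = 0.264.
taxon1–taxon3: 6/18 differ, p = 0.333, d = 0.441.
taxon2–taxon3: 7/18 differ, p = 0.389, d = 0.548.
The smallest distance is between taxon1 and taxon2.

taxon1 and taxon2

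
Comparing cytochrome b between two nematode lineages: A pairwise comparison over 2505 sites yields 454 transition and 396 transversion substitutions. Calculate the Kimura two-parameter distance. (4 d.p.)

P = 454/2505 ≈ 0.181238 and Q = 396/2505 ≈ 0.158084.
Under the Kimura two-parameter model, d = −½ ln(1 − 2P − Q) − ¼ ln(1 − 2Q).
1 − 2P − Q = 0.47944, giving −½ ln(0.47944) = 0.367568.
1 − 2Q = 0.683832, giving −¼ ln(0.683832) = 0.095011.
d = 0.367568 + 0.095011 = 0.462579.

0.4626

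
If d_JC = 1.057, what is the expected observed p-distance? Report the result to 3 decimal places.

0.567

p = (3/4)(1 − e^(−4d/3)) = 0.75 × (1 − e^(-1.409333)) = 0.75 × (1 − 0.244306) = 0.566771.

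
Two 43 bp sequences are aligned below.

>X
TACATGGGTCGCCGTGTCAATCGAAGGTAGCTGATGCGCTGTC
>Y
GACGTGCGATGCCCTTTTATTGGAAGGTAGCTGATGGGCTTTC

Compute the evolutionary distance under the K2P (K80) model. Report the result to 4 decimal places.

0.3501

Of 43 sites, 3 differences are transitions and 9 are transversions, so P = 3/43 ≈ 0.069767 and Q = 9/43 ≈ 0.209302.
Under the Kimura two-parameter model, d = −½ ln(1 − 2P − Q) − ¼ ln(1 − 2Q).
1 − 2P − Q = 0.651164, giving −½ ln(0.651164) = 0.214497.
1 − 2Q = 0.581396, giving −¼ ln(0.581396) = 0.135581.
d = 0.214497 + 0.135581 = 0.350078.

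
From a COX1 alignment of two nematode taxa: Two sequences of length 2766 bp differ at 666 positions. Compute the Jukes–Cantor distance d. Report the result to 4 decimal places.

p = 666/2766 ≈ 0.240781.
d = −(3/4) ln(1 − 4p/3) = −0.75 ln(1 − 0.321041) = −0.75 ln(0.678959)
  = −0.75 × (-0.387195) = 0.290396 substitutions/site.

0.2904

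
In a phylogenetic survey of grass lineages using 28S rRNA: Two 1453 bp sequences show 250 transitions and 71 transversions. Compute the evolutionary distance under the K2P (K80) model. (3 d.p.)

P = 250/1453 ≈ 0.172058 and Q = 71/1453 ≈ 0.048864.
Under the Kimura two-parameter model, d = −½ ln(1 − 2P − Q) − ¼ ln(1 − 2Q).
1 − 2P − Q = 0.60702, giving −½ ln(0.60702) = 0.249597.
1 − 2Q = 0.902272, giving −¼ ln(0.902272) = 0.025710.
d = 0.249597 + 0.025710 = 0.275307.

0.275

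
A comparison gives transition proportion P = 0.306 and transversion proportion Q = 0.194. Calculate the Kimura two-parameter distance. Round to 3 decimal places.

Under the Kimura two-parameter model, d = −½ ln(1 − 2P − Q) − ¼ ln(1 − 2Q).
1 − 2P − Q = 0.194, giving −½ ln(0.194) = 0.819949.
1 − 2Q = 0.612, giving −¼ ln(0.612) = 0.122756.
d = 0.819949 + 0.122756 = 0.942705.

0.943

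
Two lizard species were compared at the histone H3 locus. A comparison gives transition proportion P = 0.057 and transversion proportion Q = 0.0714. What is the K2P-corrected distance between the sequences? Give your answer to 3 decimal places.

Under the Kimura two-parameter model, d = −½ ln(1 − 2P − Q) − ¼ ln(1 − 2Q).
1 − 2P − Q = 0.8146, giving −½ ln(0.8146) = 0.102529.
1 − 2Q = 0.8572, giving −¼ ln(0.8572) = 0.038521.
d = 0.102529 + 0.038521 = 0.141050.

0.141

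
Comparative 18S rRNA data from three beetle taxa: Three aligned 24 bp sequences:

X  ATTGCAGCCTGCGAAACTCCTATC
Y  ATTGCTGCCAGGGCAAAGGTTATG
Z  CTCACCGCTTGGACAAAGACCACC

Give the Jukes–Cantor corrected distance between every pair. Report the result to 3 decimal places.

d(X,Y) = 0.520, d(X,Z) = 0.961, d(Y,Z) = 0.824

X–Y: 9/24 sites differ → p = 0.375, d = −0.75 ln(1 − 0.5) = 0.519860 ≈ 0.520.
X–Z: 13/24 sites differ → p ≈ 0.541667, d = −0.75 ln(1 − 0.722223) = 0.960702 ≈ 0.961.
Y–Z: 12/24 sites differ → p = 0.5, d = −0.75 ln(1 − 0.666667) = 0.823960 ≈ 0.824.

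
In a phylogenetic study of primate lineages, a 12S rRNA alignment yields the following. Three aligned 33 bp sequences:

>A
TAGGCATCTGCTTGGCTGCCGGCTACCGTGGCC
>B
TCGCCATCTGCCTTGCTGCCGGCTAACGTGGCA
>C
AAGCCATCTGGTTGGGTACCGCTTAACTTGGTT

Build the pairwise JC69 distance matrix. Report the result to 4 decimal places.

d(A,B) = 0.2082, d(A,C) = 0.4408, d(B,C) = 0.4975

A–B: 6/33 sites differ → p ≈ 0.181818, d = −0.75 ln(1 − 0.242424) = 0.208224 ≈ 0.2082.
A–C: 11/33 sites differ → p ≈ 0.333333, d = −0.75 ln(1 − 0.444444) = 0.440839 ≈ 0.4408.
B–C: 12/33 sites differ → p ≈ 0.363636, d = −0.75 ln(1 − 0.484848) = 0.497470 ≈ 0.4975.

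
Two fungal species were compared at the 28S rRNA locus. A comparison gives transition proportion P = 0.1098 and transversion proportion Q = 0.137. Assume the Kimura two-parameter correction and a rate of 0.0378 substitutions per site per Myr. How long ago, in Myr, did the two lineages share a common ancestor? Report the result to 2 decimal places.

Under the Kimura two-parameter model, d = −½ ln(1 − 2P − Q) − ¼ ln(1 − 2Q).
1 − 2P − Q = 0.6434, giving −½ ln(0.6434) = 0.220494.
1 − 2Q = 0.726, giving −¼ ln(0.726) = 0.080051.
d = 0.220494 + 0.080051 = 0.300545.
Under a molecular clock d = 2μt, so t = d/(2μ) = 0.300545 / (2 × 0.0378) = 3.98 Myr.

3.98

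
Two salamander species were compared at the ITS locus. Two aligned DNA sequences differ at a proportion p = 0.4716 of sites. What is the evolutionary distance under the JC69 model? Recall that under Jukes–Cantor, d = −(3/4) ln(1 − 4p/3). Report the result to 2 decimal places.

0.74

d = −(3/4) ln(1 − 4p/3) = −0.75 ln(1 − 0.6288) = −0.75 ln(0.3712)
  = −0.75 × (-0.991014) = 0.743261 substitutions/site.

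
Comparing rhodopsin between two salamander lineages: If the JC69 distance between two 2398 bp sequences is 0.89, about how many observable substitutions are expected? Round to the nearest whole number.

1250

Invert JC69: p = (3/4)(1 − e^(−4d/3)) = 0.75 × (1 − e^(-1.186667)) = 0.75 × (1 − 0.305237) = 0.521072.
Expected differing sites = pL ≈ 0.521072 × 2398 = 1249.530656 ≈ 1250.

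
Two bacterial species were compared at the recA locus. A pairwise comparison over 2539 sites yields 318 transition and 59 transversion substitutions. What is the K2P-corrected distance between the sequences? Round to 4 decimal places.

P = 318/2539 ≈ 0.125246 and Q = 59/2539 ≈ 0.023237.
Under the Kimura two-parameter model, d = −½ ln(1 − 2P − Q) − ¼ ln(1 − 2Q).
1 − 2P − Q = 0.726271, giving −½ ln(0.726271) = 0.159916.
1 − 2Q = 0.953526, giving −¼ ln(0.953526) = 0.011897.
d = 0.159916 + 0.011897 = 0.171813.

0.1718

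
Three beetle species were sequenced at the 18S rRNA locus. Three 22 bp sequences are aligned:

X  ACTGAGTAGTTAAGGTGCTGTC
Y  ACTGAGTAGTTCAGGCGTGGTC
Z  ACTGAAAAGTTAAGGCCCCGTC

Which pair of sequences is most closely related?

X–Y: 4/22 differ, p = 0.182, d = 0.208.
X–Z: 5/22 differ, p = 0.227, d = 0.271.
Y–Z: 6/22 differ, p = 0.273, d = 0.339.
The smallest distance is between X and Y.

X and Y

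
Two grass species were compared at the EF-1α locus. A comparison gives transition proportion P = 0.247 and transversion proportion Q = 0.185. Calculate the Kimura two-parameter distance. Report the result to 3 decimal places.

Under the Kimura two-parameter model, d = −½ ln(1 − 2P − Q) − ¼ ln(1 − 2Q).
1 − 2P − Q = 0.321, giving −½ ln(0.321) = 0.568157.
1 − 2Q = 0.63, giving −¼ ln(0.63) = 0.115509.
d = 0.568157 + 0.115509 = 0.683666.

0.684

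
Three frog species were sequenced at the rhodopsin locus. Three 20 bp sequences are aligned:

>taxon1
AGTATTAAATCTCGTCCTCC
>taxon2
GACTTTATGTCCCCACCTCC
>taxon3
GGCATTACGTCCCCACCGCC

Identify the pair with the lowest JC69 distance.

taxon1–taxon2: 9/20 differ, p = 0.450, d = 0.687.
taxon1–taxon3: 8/20 differ, p = 0.400, d = 0.572.
taxon2–taxon3: 4/20 differ, p = 0.200, d = 0.233.
The smallest distance is between taxon2 and taxon3.

taxon2 and taxon3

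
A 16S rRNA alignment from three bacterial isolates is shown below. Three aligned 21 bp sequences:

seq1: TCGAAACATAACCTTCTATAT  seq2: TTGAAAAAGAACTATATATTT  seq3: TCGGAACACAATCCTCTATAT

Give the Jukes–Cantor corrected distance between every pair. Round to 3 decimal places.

d(seq1,seq2) = 0.441, d(seq1,seq3) = 0.220, d(seq2,seq3) = 0.635

seq1–seq2: 7/21 sites differ → p ≈ 0.333333, d = −0.75 ln(1 − 0.444444) = 0.440839 ≈ 0.441.
seq1–seq3: 4/21 sites differ → p ≈ 0.190476, d = −0.75 ln(1 − 0.253968) = 0.219740 ≈ 0.220.
seq2–seq3: 9/21 sites differ → p ≈ 0.428571, d = −0.75 ln(1 − 0.571428) = 0.635472 ≈ 0.635.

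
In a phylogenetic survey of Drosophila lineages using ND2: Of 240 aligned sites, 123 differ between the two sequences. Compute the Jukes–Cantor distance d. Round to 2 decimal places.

p = 123/240 = 0.5125.
d = −(3/4) ln(1 − 4p/3) = −0.75 ln(1 − 0.683333) = −0.75 ln(0.316667)
  = −0.75 × (-1.149905) = 0.862429 substitutions/site.

0.86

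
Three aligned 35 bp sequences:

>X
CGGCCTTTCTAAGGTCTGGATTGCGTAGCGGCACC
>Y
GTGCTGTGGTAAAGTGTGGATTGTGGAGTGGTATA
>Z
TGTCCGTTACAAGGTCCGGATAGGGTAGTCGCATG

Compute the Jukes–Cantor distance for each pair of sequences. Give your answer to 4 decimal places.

X–Y: 14/35 sites differ → p = 0.4, d = −0.75 ln(1 − 0.533333) = 0.571605 ≈ 0.5716.
X–Z: 12/35 sites differ → p ≈ 0.342857, d = −0.75 ln(1 − 0.457143) = 0.458182 ≈ 0.4582.
Y–Z: 16/35 sites differ → p ≈ 0.457143, d = −0.75 ln(1 − 0.609524) = 0.705292 ≈ 0.7053.

d(X,Y) = 0.5716, d(X,Z) = 0.4582, d(Y,Z) = 0.7053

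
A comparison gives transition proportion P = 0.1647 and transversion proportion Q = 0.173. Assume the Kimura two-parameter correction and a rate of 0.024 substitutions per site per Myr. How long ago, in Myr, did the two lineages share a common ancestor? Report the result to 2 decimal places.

Under the Kimura two-parameter model, d = −½ ln(1 − 2P − Q) − ¼ ln(1 − 2Q).
1 − 2P − Q = 0.4976, giving −½ ln(0.4976) = 0.348979.
1 − 2Q = 0.654, giving −¼ ln(0.654) = 0.106162.
d = 0.348979 + 0.106162 = 0.455141.
Under a molecular clock d = 2μt, so t = d/(2μ) = 0.455141 / (2 × 0.024) = 9.48 Myr.

9.48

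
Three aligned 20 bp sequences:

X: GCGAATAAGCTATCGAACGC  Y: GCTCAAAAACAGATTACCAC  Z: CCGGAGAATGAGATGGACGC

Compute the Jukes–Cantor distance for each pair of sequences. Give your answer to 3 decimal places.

X–Y: 11/20 sites differ → p = 0.55, d = −0.75 ln(1 − 0.733333) = 0.991316 ≈ 0.991.
X–Z: 10/20 sites differ → p = 0.5, d = −0.75 ln(1 − 0.666667) = 0.823960 ≈ 0.824.
Y–Z: 10/20 sites differ → p = 0.5, d = −0.75 ln(1 − 0.666667) = 0.823960 ≈ 0.824.

d(X,Y) = 0.991, d(X,Z) = 0.824, d(Y,Z) = 0.824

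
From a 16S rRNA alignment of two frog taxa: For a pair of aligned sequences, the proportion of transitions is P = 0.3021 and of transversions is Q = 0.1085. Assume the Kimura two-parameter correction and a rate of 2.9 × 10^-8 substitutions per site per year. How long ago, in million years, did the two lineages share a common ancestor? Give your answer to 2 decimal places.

11.81

Under the Kimura two-parameter model, d = −½ ln(1 − 2P − Q) − ¼ ln(1 − 2Q).
1 − 2P − Q = 0.2873, giving −½ ln(0.2873) = 0.623614.
1 − 2Q = 0.783, giving −¼ ln(0.783) = 0.061156.
d = 0.623614 + 0.061156 = 0.684770.
Under a molecular clock d = 2μt, so t = d/(2μ) = 0.684770 / (2 × 2.9 × 10^-8) = 11.81 million years.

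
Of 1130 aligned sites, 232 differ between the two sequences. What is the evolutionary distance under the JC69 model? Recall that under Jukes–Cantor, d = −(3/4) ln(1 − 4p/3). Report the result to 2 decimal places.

0.24

p = 232/1130 ≈ 0.20531.
d = −(3/4) ln(1 − 4p/3) = −0.75 ln(1 − 0.273747) = −0.75 ln(0.726253)
  = −0.75 × (-0.319857) = 0.239893 substitutions/site.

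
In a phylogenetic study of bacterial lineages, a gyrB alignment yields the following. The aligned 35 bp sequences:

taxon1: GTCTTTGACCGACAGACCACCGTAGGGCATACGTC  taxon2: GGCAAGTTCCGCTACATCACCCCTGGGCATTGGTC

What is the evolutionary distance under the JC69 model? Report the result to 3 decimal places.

The sequences differ at 15 of 35 sites, so p = 15/35 ≈ 0.428571.
d = −(3/4) ln(1 − 4p/3) = −0.75 ln(1 − 0.571428) = −0.75 ln(0.428572)
  = −0.75 × (-0.847297) = 0.635473 substitutions/site.

0.635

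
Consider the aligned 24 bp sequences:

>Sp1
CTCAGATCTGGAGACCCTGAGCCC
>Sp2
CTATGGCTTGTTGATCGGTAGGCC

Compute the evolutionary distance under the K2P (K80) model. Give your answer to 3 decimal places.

0.824

Of 24 sites, 4 differences are transitions and 8 are transversions, so P = 4/24 ≈ 0.166667 and Q = 8/24 ≈ 0.333333.
Under the Kimura two-parameter model, d = −½ ln(1 − 2P − Q) − ¼ ln(1 − 2Q).
1 − 2P − Q = 0.333333, giving −½ ln(0.333333) = 0.549307.
1 − 2Q = 0.333334, giving −¼ ln(0.333334) = 0.274653.
d = 0.549307 + 0.274653 = 0.823960.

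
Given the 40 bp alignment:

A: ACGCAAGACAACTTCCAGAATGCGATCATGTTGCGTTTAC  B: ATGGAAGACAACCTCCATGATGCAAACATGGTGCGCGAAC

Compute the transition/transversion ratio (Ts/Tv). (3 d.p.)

Transitions are A↔G and C↔T; transversions are all other mismatches.
Transitions: 5. Transversions: 6.
R = 5/6 = 0.833333… ≈ 0.833 (to 3 d.p.).

0.833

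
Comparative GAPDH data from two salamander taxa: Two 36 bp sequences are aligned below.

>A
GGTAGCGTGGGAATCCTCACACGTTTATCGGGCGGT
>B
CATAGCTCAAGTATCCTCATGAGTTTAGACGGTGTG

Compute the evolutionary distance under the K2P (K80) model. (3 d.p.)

0.683

Of 36 sites, 7 differences are transitions and 9 are transversions, so P = 7/36 ≈ 0.194444 and Q = 9/36 = 0.25.
Under the Kimura two-parameter model, d = −½ ln(1 − 2P − Q) − ¼ ln(1 − 2Q).
1 − 2P − Q = 0.361112, giving −½ ln(0.361112) = 0.509284.
1 − 2Q = 0.5, giving −¼ ln(0.5) = 0.173287.
d = 0.509284 + 0.173287 = 0.682571.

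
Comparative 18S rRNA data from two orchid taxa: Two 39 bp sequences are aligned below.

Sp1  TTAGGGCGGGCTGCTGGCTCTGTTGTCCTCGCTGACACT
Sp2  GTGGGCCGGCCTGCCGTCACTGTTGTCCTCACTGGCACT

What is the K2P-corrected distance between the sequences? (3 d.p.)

0.277

Of 39 sites, 4 differences are transitions and 5 are transversions, so P = 4/39 ≈ 0.102564 and Q = 5/39 ≈ 0.128205.
Under the Kimura two-parameter model, d = −½ ln(1 − 2P − Q) − ¼ ln(1 − 2Q).
1 − 2P − Q = 0.666667, giving −½ ln(0.666667) = 0.202732.
1 − 2Q = 0.74359, giving −¼ ln(0.74359) = 0.074066.
d = 0.202732 + 0.074066 = 0.276798.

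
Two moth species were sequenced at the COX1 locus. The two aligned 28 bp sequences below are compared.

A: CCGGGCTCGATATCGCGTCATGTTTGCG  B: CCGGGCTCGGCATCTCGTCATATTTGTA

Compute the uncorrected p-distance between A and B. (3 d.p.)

The sequences differ at 6 of 28 positions (sites 10, 11, 15, 22, 27, 28).
p = 6/28 = 0.214285… ≈ 0.214 (to 3 d.p.).

0.214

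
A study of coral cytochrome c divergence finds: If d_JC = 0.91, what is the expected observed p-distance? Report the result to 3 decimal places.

p = (3/4)(1 − e^(−4d/3)) = 0.75 × (1 − e^(-1.213333)) = 0.75 × (1 − 0.297205) = 0.527096.

0.527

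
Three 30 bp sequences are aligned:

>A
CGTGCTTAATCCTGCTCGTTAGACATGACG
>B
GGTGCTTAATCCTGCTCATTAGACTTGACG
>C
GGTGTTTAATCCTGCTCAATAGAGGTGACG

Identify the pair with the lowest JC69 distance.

A–B: 3/30 differ, p = 0.100, d = 0.107.
A–C: 6/30 differ, p = 0.200, d = 0.233.
B–C: 4/30 differ, p = 0.133, d = 0.147.
The smallest distance is between A and B.

A and B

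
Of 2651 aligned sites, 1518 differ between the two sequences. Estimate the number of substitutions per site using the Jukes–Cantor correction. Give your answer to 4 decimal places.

1.0813

p = 1518/2651 ≈ 0.572614.
d = −(3/4) ln(1 − 4p/3) = −0.75 ln(1 − 0.763485) = −0.75 ln(0.236515)
  = −0.75 × (-1.441744) = 1.081308 substitutions/site.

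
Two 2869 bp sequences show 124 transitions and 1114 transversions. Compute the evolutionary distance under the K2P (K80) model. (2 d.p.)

P = 124/2869 ≈ 0.043221 and Q = 1114/2869 ≈ 0.388289.
Under the Kimura two-parameter model, d = −½ ln(1 − 2P − Q) − ¼ ln(1 − 2Q).
1 − 2P − Q = 0.525269, giving −½ ln(0.525269) = 0.321922.
1 − 2Q = 0.223422, giving −¼ ln(0.223422) = 0.374673.
d = 0.321922 + 0.374673 = 0.696595.

0.70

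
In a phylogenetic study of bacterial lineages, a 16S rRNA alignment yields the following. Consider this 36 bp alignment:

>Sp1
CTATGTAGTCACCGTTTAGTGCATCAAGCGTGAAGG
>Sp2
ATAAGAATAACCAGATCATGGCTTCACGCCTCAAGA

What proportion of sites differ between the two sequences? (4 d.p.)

The sequences differ at 17 of 36 positions.
p = 17/36 = 0.472222… ≈ 0.4722 (to 4 d.p.).

0.4722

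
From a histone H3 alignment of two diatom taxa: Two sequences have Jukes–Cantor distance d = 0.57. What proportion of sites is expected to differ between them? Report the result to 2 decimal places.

0.40

p = (3/4)(1 − e^(−4d/3)) = 0.75 × (1 − e^(-0.76)) = 0.75 × (1 − 0.467666) = 0.399251.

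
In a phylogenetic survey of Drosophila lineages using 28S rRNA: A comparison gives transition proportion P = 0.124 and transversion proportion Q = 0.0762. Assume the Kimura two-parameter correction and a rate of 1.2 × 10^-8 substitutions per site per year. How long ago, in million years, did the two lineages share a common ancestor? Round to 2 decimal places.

9.89

Under the Kimura two-parameter model, d = −½ ln(1 − 2P − Q) − ¼ ln(1 − 2Q).
1 − 2P − Q = 0.6758, giving −½ ln(0.6758) = 0.195929.
1 − 2Q = 0.8476, giving −¼ ln(0.8476) = 0.041337.
d = 0.195929 + 0.041337 = 0.237266.
Under a molecular clock d = 2μt, so t = d/(2μ) = 0.237266 / (2 × 1.2 × 10^-8) = 9.89 million years.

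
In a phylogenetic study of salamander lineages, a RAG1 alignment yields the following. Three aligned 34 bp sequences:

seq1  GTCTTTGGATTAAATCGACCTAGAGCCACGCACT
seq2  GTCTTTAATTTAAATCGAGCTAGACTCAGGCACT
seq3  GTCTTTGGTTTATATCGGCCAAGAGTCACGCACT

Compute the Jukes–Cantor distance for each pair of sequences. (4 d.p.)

d(seq1,seq2) = 0.2407, d(seq1,seq3) = 0.1637, d(seq2,seq3) = 0.2824

seq1–seq2: 7/34 sites differ → p ≈ 0.205882, d = −0.75 ln(1 − 0.274509) = 0.240680 ≈ 0.2407.
seq1–seq3: 5/34 sites differ → p ≈ 0.147059, d = −0.75 ln(1 − 0.196079) = 0.163691 ≈ 0.1637.
seq2–seq3: 8/34 sites differ → p ≈ 0.235294, d = −0.75 ln(1 − 0.313725) = 0.282358 ≈ 0.2824.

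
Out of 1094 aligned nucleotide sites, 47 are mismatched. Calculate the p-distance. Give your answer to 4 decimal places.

p = 47/1094 = 0.042961… ≈ 0.0430 (to 4 d.p.).

0.0430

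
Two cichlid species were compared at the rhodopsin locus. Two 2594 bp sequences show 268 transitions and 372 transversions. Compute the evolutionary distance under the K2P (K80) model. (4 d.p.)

0.2999

P = 268/2594 ≈ 0.103315 and Q = 372/2594 ≈ 0.143408.
Under the Kimura two-parameter model, d = −½ ln(1 − 2P − Q) − ¼ ln(1 − 2Q).
1 − 2P − Q = 0.649962, giving −½ ln(0.649962) = 0.215421.
1 − 2Q = 0.713184, giving −¼ ln(0.713184) = 0.084504.
d = 0.215421 + 0.084504 = 0.299925.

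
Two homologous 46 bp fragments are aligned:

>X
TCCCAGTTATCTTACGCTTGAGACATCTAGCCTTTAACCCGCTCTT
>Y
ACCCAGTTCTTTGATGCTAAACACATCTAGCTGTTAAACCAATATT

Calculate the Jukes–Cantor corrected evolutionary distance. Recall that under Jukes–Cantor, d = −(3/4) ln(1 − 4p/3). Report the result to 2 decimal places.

0.39

The sequences differ at 14 of 46 sites, so p = 14/46 ≈ 0.304348.
d = −(3/4) ln(1 − 4p/3) = −0.75 ln(1 − 0.405797) = −0.75 ln(0.594203)
  = −0.75 × (-0.520534) = 0.390401 substitutions/site.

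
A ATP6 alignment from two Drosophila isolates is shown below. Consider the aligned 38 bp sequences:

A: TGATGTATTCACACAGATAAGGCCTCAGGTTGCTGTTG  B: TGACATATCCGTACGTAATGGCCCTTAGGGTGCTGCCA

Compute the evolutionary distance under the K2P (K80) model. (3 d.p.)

Of 38 sites, 11 differences are transitions and 5 are transversions, so P = 11/38 ≈ 0.289474 and Q = 5/38 ≈ 0.131579.
Under the Kimura two-parameter model, d = −½ ln(1 − 2P − Q) − ¼ ln(1 − 2Q).
1 − 2P − Q = 0.289473, giving −½ ln(0.289473) = 0.619847.
1 − 2Q = 0.736842, giving −¼ ln(0.736842) = 0.076345.
d = 0.619847 + 0.076345 = 0.696192.

0.696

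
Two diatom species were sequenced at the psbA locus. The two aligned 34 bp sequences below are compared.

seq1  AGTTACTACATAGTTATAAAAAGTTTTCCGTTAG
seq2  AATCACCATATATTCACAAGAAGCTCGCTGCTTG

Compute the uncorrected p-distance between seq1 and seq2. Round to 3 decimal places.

The sequences differ at 14 of 34 positions.
p = 14/34 = 0.411764… ≈ 0.412 (to 3 d.p.).

0.412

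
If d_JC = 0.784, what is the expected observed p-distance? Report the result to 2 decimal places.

p = (3/4)(1 − e^(−4d/3)) = 0.75 × (1 − e^(-1.045333)) = 0.75 × (1 − 0.351575) = 0.486319.

0.49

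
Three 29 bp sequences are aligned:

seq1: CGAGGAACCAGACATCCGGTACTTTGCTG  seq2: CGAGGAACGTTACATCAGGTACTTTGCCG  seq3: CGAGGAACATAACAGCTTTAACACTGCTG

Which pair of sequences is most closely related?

seq1 and seq2

seq1–seq2: 5/29 differ, p = 0.172, d = 0.196.
seq1–seq3: 10/29 differ, p = 0.345, d = 0.462.
seq2–seq3: 10/29 differ, p = 0.345, d = 0.462.
The smallest distance is between seq1 and seq2.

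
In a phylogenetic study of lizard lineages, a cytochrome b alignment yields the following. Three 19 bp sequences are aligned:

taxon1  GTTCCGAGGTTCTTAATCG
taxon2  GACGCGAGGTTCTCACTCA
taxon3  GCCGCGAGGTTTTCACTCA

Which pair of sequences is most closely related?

taxon1–taxon2: 6/19 differ, p = 0.316, d = 0.410.
taxon1–taxon3: 7/19 differ, p = 0.368, d = 0.507.
taxon2–taxon3: 2/19 differ, p = 0.105, d = 0.113.
The smallest distance is between taxon2 and taxon3.

taxon2 and taxon3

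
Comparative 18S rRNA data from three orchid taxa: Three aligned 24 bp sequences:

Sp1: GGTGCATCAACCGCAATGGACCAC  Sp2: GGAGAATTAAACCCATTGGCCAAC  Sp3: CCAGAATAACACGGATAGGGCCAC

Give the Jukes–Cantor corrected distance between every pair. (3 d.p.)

d(Sp1,Sp2) = 0.441, d(Sp1,Sp3) = 0.708, d(Sp2,Sp3) = 0.520

Sp1–Sp2: 8/24 sites differ → p ≈ 0.333333, d = −0.75 ln(1 − 0.444444) = 0.440839 ≈ 0.441.
Sp1–Sp3: 11/24 sites differ → p ≈ 0.458333, d = −0.75 ln(1 − 0.611111) = 0.708346 ≈ 0.708.
Sp2–Sp3: 9/24 sites differ → p = 0.375, d = −0.75 ln(1 − 0.5) = 0.519860 ≈ 0.520.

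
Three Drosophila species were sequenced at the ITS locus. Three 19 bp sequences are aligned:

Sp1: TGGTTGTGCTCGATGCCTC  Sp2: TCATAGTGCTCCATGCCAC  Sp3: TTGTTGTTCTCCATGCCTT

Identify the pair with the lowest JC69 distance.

Sp1 and Sp3

Sp1–Sp2: 5/19 differ, p = 0.263, d = 0.324.
Sp1–Sp3: 4/19 differ, p = 0.211, d = 0.247.
Sp2–Sp3: 6/19 differ, p = 0.316, d = 0.410.
The smallest distance is between Sp1 and Sp3.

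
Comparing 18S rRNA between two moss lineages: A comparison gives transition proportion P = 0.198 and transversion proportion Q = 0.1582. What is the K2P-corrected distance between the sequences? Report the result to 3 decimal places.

Under the Kimura two-parameter model, d = −½ ln(1 − 2P − Q) − ¼ ln(1 − 2Q).
1 − 2P − Q = 0.4458, giving −½ ln(0.4458) = 0.403942.
1 − 2Q = 0.6836, giving −¼ ln(0.6836) = 0.095096.
d = 0.403942 + 0.095096 = 0.499038.

0.499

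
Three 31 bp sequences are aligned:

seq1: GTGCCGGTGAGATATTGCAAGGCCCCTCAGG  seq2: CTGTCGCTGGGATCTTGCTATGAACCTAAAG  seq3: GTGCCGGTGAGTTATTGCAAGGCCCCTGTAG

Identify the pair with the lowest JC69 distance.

seq1–seq2: 11/31 differ, p = 0.355, d = 0.481.
seq1–seq3: 4/31 differ, p = 0.129, d = 0.142.
seq2–seq3: 12/31 differ, p = 0.387, d = 0.544.
The smallest distance is between seq1 and seq3.

seq1 and seq3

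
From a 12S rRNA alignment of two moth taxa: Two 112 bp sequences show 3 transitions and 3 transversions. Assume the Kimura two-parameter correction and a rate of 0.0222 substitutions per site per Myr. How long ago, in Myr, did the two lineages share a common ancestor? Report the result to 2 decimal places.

P = 3/112 ≈ 0.026786 and Q = 3/112 ≈ 0.026786.
Under the Kimura two-parameter model, d = −½ ln(1 − 2P − Q) − ¼ ln(1 − 2Q).
1 − 2P − Q = 0.919642, giving −½ ln(0.919642) = 0.041885.
1 − 2Q = 0.946428, giving −¼ ln(0.946428) = 0.013765.
d = 0.041885 + 0.013765 = 0.055650.
Under a molecular clock d = 2μt, so t = d/(2μ) = 0.055650 / (2 × 0.0222) = 1.25 Myr.

1.25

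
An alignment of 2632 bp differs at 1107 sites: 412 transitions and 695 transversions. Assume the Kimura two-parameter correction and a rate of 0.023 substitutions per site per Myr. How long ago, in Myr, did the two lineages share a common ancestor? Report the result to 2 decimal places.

13.44

P = 412/2632 ≈ 0.156535 and Q = 695/2632 ≈ 0.264058.
Under the Kimura two-parameter model, d = −½ ln(1 − 2P − Q) − ¼ ln(1 − 2Q).
1 − 2P − Q = 0.422872, giving −½ ln(0.422872) = 0.430343.
1 − 2Q = 0.471884, giving −¼ ln(0.471884) = 0.187756.
d = 0.430343 + 0.187756 = 0.618099.
Under a molecular clock d = 2μt, so t = d/(2μ) = 0.618099 / (2 × 0.023) = 13.44 Myr.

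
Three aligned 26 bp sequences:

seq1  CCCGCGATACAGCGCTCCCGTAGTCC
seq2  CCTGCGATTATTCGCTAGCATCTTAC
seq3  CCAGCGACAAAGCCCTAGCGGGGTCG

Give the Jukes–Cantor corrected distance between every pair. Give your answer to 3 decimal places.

seq1–seq2: 11/26 sites differ → p ≈ 0.423077, d = −0.75 ln(1 − 0.564103) = 0.622762 ≈ 0.623.
seq1–seq3: 9/26 sites differ → p ≈ 0.346154, d = −0.75 ln(1 − 0.461539) = 0.464280 ≈ 0.464.
seq2–seq3: 12/26 sites differ → p ≈ 0.461538, d = −0.75 ln(1 − 0.615384) = 0.716632 ≈ 0.717.

d(seq1,seq2) = 0.623, d(seq1,seq3) = 0.464, d(seq2,seq3) = 0.717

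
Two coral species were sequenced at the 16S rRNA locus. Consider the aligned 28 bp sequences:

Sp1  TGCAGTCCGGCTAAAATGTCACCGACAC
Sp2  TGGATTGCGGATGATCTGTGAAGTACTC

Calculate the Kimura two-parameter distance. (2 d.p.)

0.70

Of 28 sites, 1 differences are transitions and 11 are transversions, so P = 1/28 ≈ 0.035714 and Q = 11/28 ≈ 0.392857.
Under the Kimura two-parameter model, d = −½ ln(1 − 2P − Q) − ¼ ln(1 − 2Q).
1 − 2P − Q = 0.535715, giving −½ ln(0.535715) = 0.312076.
1 − 2Q = 0.214286, giving −¼ ln(0.214286) = 0.385111.
d = 0.312076 + 0.385111 = 0.697187.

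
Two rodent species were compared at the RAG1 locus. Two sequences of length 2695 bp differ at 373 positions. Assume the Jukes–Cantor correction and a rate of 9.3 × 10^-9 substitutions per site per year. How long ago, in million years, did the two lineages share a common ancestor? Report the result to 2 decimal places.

8.23

p = 373/2695 ≈ 0.138404.
d = −(3/4) ln(1 − 4p/3) = −0.75 ln(1 − 0.184539) = −0.75 ln(0.815461)
  = −0.75 × (-0.204002) = 0.153002 substitutions/site.
Under a molecular clock d = 2μt, so t = d/(2μ) = 0.153002 / (2 × 9.3 × 10^-9) = 8.23 million years.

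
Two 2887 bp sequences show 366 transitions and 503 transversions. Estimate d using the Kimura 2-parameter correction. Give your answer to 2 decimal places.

P = 366/2887 ≈ 0.126775 and Q = 503/2887 ≈ 0.174229.
Under the Kimura two-parameter model, d = −½ ln(1 − 2P − Q) − ¼ ln(1 − 2Q).
1 − 2P − Q = 0.572221, giving −½ ln(0.572221) = 0.279115.
1 − 2Q = 0.651542, giving −¼ ln(0.651542) = 0.107103.
d = 0.279115 + 0.107103 = 0.386218.

0.39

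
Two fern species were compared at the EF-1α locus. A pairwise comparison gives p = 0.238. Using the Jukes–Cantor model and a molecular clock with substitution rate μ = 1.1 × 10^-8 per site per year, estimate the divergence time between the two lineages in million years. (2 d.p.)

d = −(3/4) ln(1 − 4p/3) = −0.75 ln(1 − 0.317333) = −0.75 ln(0.682667)
  = −0.75 × (-0.381748) = 0.286311 substitutions/site.
Under a molecular clock d = 2μt, so t = d/(2μ) = 0.286311 / (2 × 1.1 × 10^-8) = 13.01 million years.

13.01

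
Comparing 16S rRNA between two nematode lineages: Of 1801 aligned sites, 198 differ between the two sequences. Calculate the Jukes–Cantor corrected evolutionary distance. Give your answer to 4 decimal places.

p = 198/1801 ≈ 0.109939.
d = −(3/4) ln(1 − 4p/3) = −0.75 ln(1 − 0.146585) = −0.75 ln(0.853415)
  = −0.75 × (-0.158509) = 0.118882 substitutions/site.

0.1189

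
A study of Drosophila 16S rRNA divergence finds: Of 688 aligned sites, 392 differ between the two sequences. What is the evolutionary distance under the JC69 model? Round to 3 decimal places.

p = 392/688 ≈ 0.569767.
d = −(3/4) ln(1 − 4p/3) = −0.75 ln(1 − 0.759689) = −0.75 ln(0.240311)
  = −0.75 × (-1.425821) = 1.069366 substitutions/site.

1.069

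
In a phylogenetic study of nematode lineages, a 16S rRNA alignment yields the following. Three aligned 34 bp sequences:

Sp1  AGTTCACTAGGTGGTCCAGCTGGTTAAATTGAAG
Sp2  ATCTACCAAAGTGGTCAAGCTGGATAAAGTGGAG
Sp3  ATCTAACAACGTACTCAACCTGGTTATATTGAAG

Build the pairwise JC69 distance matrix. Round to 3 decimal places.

Sp1–Sp2: 10/34 sites differ → p ≈ 0.294118, d = −0.75 ln(1 − 0.392157) = 0.373379 ≈ 0.373.
Sp1–Sp3: 10/34 sites differ → p ≈ 0.294118, d = −0.75 ln(1 − 0.392157) = 0.373379 ≈ 0.373.
Sp2–Sp3: 9/34 sites differ → p ≈ 0.264706, d = −0.75 ln(1 − 0.352941) = 0.326488 ≈ 0.326.

d(Sp1,Sp2) = 0.373, d(Sp1,Sp3) = 0.373, d(Sp2,Sp3) = 0.326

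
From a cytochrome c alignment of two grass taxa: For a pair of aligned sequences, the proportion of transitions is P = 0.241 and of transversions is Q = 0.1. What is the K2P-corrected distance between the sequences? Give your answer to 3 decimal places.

Under the Kimura two-parameter model, d = −½ ln(1 − 2P − Q) − ¼ ln(1 − 2Q).
1 − 2P − Q = 0.418, giving −½ ln(0.418) = 0.436137.
1 − 2Q = 0.8, giving −¼ ln(0.8) = 0.055786.
d = 0.436137 + 0.055786 = 0.491923.

0.492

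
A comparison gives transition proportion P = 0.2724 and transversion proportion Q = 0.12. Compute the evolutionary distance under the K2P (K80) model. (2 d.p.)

Under the Kimura two-parameter model, d = −½ ln(1 − 2P − Q) − ¼ ln(1 − 2Q).
1 − 2P − Q = 0.3352, giving −½ ln(0.3352) = 0.546514.
1 − 2Q = 0.76, giving −¼ ln(0.76) = 0.068609.
d = 0.546514 + 0.068609 = 0.615123.

0.62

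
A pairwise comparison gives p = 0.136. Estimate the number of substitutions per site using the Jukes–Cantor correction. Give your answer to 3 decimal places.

d = −(3/4) ln(1 − 4p/3) = −0.75 ln(1 − 0.181333) = −0.75 ln(0.818667)
  = −0.75 × (-0.200078) = 0.150059 substitutions/site.

0.150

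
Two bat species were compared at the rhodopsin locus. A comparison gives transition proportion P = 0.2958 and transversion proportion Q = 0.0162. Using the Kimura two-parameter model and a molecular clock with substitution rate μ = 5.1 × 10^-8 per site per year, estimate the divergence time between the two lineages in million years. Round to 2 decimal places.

Under the Kimura two-parameter model, d = −½ ln(1 − 2P − Q) − ¼ ln(1 − 2Q).
1 − 2P − Q = 0.3922, giving −½ ln(0.3922) = 0.467992.
1 − 2Q = 0.9676, giving −¼ ln(0.9676) = 0.008234.
d = 0.467992 + 0.008234 = 0.476226.
Under a molecular clock d = 2μt, so t = d/(2μ) = 0.476226 / (2 × 5.1 × 10^-8) = 4.67 million years.

4.67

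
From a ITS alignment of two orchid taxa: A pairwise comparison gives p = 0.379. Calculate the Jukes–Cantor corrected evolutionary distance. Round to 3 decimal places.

d = −(3/4) ln(1 − 4p/3) = −0.75 ln(1 − 0.505333) = −0.75 ln(0.494667)
  = −0.75 × (-0.703870) = 0.527903 substitutions/site.

0.528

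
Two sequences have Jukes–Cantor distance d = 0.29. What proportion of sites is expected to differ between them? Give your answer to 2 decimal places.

p = (3/4)(1 − e^(−4d/3)) = 0.75 × (1 − e^(-0.386667)) = 0.75 × (1 − 0.679317) = 0.240512.

0.24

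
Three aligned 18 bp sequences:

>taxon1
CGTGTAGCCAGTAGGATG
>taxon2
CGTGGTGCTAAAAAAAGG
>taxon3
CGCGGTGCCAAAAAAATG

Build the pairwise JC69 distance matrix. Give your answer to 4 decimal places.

d(taxon1,taxon2) = 0.6735, d(taxon1,taxon3) = 0.5482, d(taxon2,taxon3) = 0.1885

taxon1–taxon2: 8/18 sites differ → p ≈ 0.444444, d = −0.75 ln(1 − 0.592592) = 0.673455 ≈ 0.6735.
taxon1–taxon3: 7/18 sites differ → p ≈ 0.388889, d = −0.75 ln(1 − 0.518519) = 0.548166 ≈ 0.5482.
taxon2–taxon3: 3/18 sites differ → p ≈ 0.166667, d = −0.75 ln(1 − 0.222223) = 0.188487 ≈ 0.1885.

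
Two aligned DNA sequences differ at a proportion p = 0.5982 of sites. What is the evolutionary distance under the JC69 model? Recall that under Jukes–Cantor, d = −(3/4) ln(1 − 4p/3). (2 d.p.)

d = −(3/4) ln(1 − 4p/3) = −0.75 ln(1 − 0.7976) = −0.75 ln(0.2024)
  = −0.75 × (-1.597509) = 1.198132 substitutions/site.

1.20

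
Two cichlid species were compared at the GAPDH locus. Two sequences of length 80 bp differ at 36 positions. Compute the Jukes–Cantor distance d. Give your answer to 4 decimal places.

0.6872

p = 36/80 = 0.45.
d = −(3/4) ln(1 − 4p/3) = −0.75 ln(1 − 0.6) = −0.75 ln(0.4)
  = −0.75 × (-0.916291) = 0.687218 substitutions/site.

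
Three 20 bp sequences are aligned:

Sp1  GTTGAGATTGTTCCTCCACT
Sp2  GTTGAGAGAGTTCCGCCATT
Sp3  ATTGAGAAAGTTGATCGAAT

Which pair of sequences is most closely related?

Sp1 and Sp2

Sp1–Sp2: 4/20 differ, p = 0.200, d = 0.233.
Sp1–Sp3: 7/20 differ, p = 0.350, d = 0.471.
Sp2–Sp3: 7/20 differ, p = 0.350, d = 0.471.
The smallest distance is between Sp1 and Sp2.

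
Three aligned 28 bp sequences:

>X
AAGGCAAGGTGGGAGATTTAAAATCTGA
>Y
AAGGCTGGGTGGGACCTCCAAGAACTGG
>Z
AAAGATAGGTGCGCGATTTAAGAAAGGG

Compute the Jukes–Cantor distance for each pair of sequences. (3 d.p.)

d(X,Y) = 0.420, d(X,Z) = 0.485, d(Y,Z) = 0.556

X–Y: 9/28 sites differ → p ≈ 0.321429, d = −0.75 ln(1 − 0.428572) = 0.419713 ≈ 0.420.
X–Z: 10/28 sites differ → p ≈ 0.357143, d = −0.75 ln(1 − 0.476191) = 0.484971 ≈ 0.485.
Y–Z: 11/28 sites differ → p ≈ 0.392857, d = −0.75 ln(1 − 0.523809) = 0.556452 ≈ 0.556.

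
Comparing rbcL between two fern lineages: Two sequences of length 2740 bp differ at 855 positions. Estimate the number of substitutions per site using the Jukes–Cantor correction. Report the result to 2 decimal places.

0.40

p = 855/2740 ≈ 0.312044.
d = −(3/4) ln(1 − 4p/3) = −0.75 ln(1 − 0.416059) = −0.75 ln(0.583941)
  = −0.75 × (-0.537955) = 0.403466 substitutions/site.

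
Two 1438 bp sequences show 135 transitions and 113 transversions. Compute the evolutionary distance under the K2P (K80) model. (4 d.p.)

P = 135/1438 ≈ 0.09388 and Q = 113/1438 ≈ 0.078581.
Under the Kimura two-parameter model, d = −½ ln(1 − 2P − Q) − ¼ ln(1 − 2Q).
1 − 2P − Q = 0.733659, giving −½ ln(0.733659) = 0.154855.
1 − 2Q = 0.842838, giving −¼ ln(0.842838) = 0.042745.
d = 0.154855 + 0.042745 = 0.197600.

0.1976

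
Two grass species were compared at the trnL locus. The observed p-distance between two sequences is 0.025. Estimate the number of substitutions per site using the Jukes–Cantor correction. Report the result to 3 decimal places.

d = −(3/4) ln(1 − 4p/3) = −0.75 ln(1 − 0.033333) = −0.75 ln(0.966667)
  = −0.75 × (-0.033901) = 0.025426 substitutions/site.

0.025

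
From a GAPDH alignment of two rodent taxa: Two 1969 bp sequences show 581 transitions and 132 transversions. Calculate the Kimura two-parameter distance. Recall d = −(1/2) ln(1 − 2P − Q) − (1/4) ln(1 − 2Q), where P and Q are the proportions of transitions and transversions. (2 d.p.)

P = 581/1969 ≈ 0.295074 and Q = 132/1969 ≈ 0.067039.
Under the Kimura two-parameter model, d = −½ ln(1 − 2P − Q) − ¼ ln(1 − 2Q).
1 − 2P − Q = 0.342813, giving −½ ln(0.342813) = 0.535285.
1 − 2Q = 0.865922, giving −¼ ln(0.865922) = 0.035990.
d = 0.535285 + 0.035990 = 0.571275.

0.57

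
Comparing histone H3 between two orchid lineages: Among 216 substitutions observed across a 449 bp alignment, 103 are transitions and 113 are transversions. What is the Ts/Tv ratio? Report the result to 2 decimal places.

R = 103/113 = 0.911504… ≈ 0.91 (to 2 d.p.).

0.91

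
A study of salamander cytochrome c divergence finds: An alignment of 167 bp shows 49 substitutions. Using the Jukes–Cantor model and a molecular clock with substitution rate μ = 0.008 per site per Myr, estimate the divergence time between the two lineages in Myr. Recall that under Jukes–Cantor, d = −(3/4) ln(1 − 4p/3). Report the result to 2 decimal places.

p = 49/167 ≈ 0.293413.
d = −(3/4) ln(1 − 4p/3) = −0.75 ln(1 − 0.391217) = −0.75 ln(0.608783)
  = −0.75 × (-0.496293) = 0.372220 substitutions/site.
Under a molecular clock d = 2μt, so t = d/(2μ) = 0.372220 / (2 × 0.008) = 23.26 Myr.

23.26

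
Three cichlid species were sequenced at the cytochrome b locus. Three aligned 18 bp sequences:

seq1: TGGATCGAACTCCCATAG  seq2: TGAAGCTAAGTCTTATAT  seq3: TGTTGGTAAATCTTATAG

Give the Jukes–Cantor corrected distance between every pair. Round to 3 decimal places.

seq1–seq2: 7/18 sites differ → p ≈ 0.388889, d = −0.75 ln(1 − 0.518519) = 0.548166 ≈ 0.548.
seq1–seq3: 8/18 sites differ → p ≈ 0.444444, d = −0.75 ln(1 − 0.592592) = 0.673455 ≈ 0.673.
seq2–seq3: 5/18 sites differ → p ≈ 0.277778, d = −0.75 ln(1 − 0.370371) = 0.346968 ≈ 0.347.

d(seq1,seq2) = 0.548, d(seq1,seq3) = 0.673, d(seq2,seq3) = 0.347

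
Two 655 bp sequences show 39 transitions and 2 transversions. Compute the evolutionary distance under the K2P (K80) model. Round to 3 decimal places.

0.067

P = 39/655 ≈ 0.059542 and Q = 2/655 ≈ 0.003053.
Under the Kimura two-parameter model, d = −½ ln(1 − 2P − Q) − ¼ ln(1 − 2Q).
1 − 2P − Q = 0.877863, giving −½ ln(0.877863) = 0.065132.
1 − 2Q = 0.993894, giving −¼ ln(0.993894) = 0.001531.
d = 0.065132 + 0.001531 = 0.066663.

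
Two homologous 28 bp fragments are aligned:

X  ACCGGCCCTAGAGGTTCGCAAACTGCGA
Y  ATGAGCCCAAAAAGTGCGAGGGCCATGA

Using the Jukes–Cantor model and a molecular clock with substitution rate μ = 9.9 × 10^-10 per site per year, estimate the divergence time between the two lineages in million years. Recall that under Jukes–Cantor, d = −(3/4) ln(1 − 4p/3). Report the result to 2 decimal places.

The sequences differ at 14 of 28 sites, so p = 14/28 = 0.5.
d = −(3/4) ln(1 − 4p/3) = −0.75 ln(1 − 0.666667) = −0.75 ln(0.333333)
  = −0.75 × (-1.098613) = 0.823960 substitutions/site.
Under a molecular clock d = 2μt, so t = d/(2μ) = 0.823960 / (2 × 9.9 × 10^-10) = 416.14 million years.

416.14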